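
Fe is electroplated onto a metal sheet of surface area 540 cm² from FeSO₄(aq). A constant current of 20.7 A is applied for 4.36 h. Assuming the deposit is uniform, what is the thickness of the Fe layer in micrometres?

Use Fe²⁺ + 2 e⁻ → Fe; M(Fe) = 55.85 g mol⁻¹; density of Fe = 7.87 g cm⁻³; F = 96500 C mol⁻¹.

221 μm

Q = I·t = 20.70 × 15696 = 324900 C; n(e⁻) = 3.367 mol.
n(Fe) = n(e⁻)/2 = 1.683 mol, so m = 1.683 × 55.85 = 94.02 g.
Volume = m/ρ = 94.02 / 7.87 = 11.95 cm³.
Thickness = V/A = 11.95 / 540 = 0.0221 cm = 221 μm.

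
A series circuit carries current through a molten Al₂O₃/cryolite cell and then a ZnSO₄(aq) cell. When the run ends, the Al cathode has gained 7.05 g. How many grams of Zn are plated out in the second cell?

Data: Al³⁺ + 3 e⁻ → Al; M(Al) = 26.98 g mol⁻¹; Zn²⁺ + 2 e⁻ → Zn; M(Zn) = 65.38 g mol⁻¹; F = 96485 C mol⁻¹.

n(Al) = 7.05 / 26.98 = 0.2613 mol.
Since Al³⁺ + 3 e⁻ → Al, n(e⁻) passed = 3 × 0.2613 = 0.7839 mol.
Cells in series carry the same charge, so the same 0.7839 mol of electrons passes through cell 2.
Zn²⁺ + 2 e⁻ → Zn, so n(Zn) = 0.7839 / 2 = 0.3920 mol.
m(Zn) = 0.3920 × 65.38 = 25.6 g.

25.6 g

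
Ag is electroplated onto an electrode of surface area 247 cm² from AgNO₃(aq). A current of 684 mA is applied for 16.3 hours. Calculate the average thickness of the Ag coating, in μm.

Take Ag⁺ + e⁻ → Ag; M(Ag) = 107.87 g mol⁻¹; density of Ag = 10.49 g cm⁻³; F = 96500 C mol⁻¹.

173 μm

Q = I·t = 0.6840 × 58680 = 40140 C; n(e⁻) = 0.4159 mol.
n(Ag) = n(e⁻)/1 = 0.4159 mol, so m = 0.4159 × 107.87 = 44.87 g.
Volume = m/ρ = 44.87 / 10.49 = 4.277 cm³.
Thickness = V/A = 4.277 / 247 = 0.0173 cm = 173 μm.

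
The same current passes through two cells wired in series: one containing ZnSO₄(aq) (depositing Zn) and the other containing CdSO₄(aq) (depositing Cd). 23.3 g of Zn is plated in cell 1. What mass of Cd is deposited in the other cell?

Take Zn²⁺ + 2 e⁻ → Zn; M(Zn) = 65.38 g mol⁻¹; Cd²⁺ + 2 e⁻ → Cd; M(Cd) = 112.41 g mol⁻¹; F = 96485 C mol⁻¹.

40.1 g

n(Zn) = 23.3 / 65.38 = 0.3564 mol.
Since Zn²⁺ + 2 e⁻ → Zn, n(e⁻) passed = 2 × 0.3564 = 0.7128 mol.
Cells in series carry the same charge, so the same 0.7128 mol of electrons passes through cell 2.
Cd²⁺ + 2 e⁻ → Cd, so n(Cd) = 0.7128 / 2 = 0.3564 mol.
m(Cd) = 0.3564 × 112.41 = 40.1 g.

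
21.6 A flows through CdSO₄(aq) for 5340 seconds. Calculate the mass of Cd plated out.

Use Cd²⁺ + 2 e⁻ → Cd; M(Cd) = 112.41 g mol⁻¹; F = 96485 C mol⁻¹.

Q = I·t = 21.60 A × 5340.0 s = 115300 C.
n(e⁻) = Q/F = 115300 / 96485 = 1.195 mol.
Cd²⁺ + 2 e⁻ → Cd, so n(Cd) = n(e⁻)/2 = 0.5977 mol.
m = n·M = 0.5977 × 112.41 = 67.2 g.

67.2 g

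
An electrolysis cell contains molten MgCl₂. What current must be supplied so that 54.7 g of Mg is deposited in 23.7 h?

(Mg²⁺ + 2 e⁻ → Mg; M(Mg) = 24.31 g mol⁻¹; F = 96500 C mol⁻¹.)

5.09 A

n(Mg) = 54.7 / 24.31 = 2.250 mol.
n(e⁻) = 2 × 2.250 = 4.500 mol.
Q = n(e⁻)·F = 4.500 × 96500 = 434300 C.
I = Q/t = 434300 / 85320 s = 5.09 A.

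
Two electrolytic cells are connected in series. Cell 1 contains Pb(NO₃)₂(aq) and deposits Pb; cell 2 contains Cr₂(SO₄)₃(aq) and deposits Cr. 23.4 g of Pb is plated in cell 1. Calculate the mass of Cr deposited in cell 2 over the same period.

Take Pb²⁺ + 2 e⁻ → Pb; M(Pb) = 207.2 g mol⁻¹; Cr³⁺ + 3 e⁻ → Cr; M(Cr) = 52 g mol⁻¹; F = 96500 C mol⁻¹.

3.92 g

n(Pb) = 23.4 / 207.2 = 0.1129 mol.
Since Pb²⁺ + 2 e⁻ → Pb, n(e⁻) passed = 2 × 0.1129 = 0.2259 mol.
Cells in series carry the same charge, so the same 0.2259 mol of electrons passes through cell 2.
Cr³⁺ + 3 e⁻ → Cr, so n(Cr) = 0.2259 / 3 = 0.07529 mol.
m(Cr) = 0.07529 × 52 = 3.92 g.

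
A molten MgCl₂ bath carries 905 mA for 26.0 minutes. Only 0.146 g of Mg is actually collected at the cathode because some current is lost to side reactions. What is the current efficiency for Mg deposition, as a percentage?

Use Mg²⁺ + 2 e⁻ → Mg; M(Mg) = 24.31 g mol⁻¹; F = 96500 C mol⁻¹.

82.1 %

Q = I·t = 0.9050 × 1560.0 = 1412 C; n(e⁻) = 1412/96500 = 0.01463 mol.
Theoretical n(Mg) = n(e⁻)/2 = 0.007315 mol, i.e. m_theo = 0.007315 × 24.31 = 0.1778 g.
Efficiency = m_actual / m_theo = 0.146 / 0.1778 = 82.1 %.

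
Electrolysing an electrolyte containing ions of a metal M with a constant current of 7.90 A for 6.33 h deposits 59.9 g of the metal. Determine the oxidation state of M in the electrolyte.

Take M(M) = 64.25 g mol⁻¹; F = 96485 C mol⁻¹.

+2

Q = I·t = 7.900 A × 22788 s = 180000 C, so n(e⁻) = 180000/96485 = 1.866 mol.
n(M) deposited = 59.9 / 64.25 = 0.9323 mol.
Electrons per atom = n(e⁻)/n(M) = 1.866 / 0.9323 = 2.00 ≈ 2, so the ion is M²⁺.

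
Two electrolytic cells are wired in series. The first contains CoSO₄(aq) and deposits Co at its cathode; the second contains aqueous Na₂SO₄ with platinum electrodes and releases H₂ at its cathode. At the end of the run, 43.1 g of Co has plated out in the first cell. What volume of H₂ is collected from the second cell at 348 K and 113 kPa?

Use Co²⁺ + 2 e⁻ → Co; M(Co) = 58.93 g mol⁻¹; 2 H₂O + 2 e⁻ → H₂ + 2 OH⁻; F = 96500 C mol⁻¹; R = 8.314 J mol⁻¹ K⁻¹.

n(Co) = 43.1 / 58.93 = 0.7314 mol, so n(e⁻) = 2 × 0.7314 = 1.463 mol.
The cells are in series, so the same 1.463 mol of electrons passes through the second cell.
2 H₂O + 2 e⁻ → H₂ + 2 OH⁻ — 2 mol e⁻ per mol H₂, so n(H₂) = 1.463/2 = 0.7314 mol.
V = nRT/P = (0.7314 × 8.314 × 348) / (113 × 10³) = 0.0187 m³ = 18.7 L.

18.7 L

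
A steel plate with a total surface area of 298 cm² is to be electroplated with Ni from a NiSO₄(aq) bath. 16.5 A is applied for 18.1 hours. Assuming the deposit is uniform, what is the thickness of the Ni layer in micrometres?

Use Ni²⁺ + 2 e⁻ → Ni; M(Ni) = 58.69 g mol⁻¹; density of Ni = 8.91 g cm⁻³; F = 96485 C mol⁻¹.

Q = I·t = 16.50 × 65160 = 1075000 C; n(e⁻) = 11.14 mol.
n(Ni) = n(e⁻)/2 = 5.572 mol, so m = 5.572 × 58.69 = 327.0 g.
Volume = m/ρ = 327.0 / 8.91 = 36.70 cm³.
Thickness = V/A = 36.70 / 298 = 0.123 cm = 1230 μm.

1230 μm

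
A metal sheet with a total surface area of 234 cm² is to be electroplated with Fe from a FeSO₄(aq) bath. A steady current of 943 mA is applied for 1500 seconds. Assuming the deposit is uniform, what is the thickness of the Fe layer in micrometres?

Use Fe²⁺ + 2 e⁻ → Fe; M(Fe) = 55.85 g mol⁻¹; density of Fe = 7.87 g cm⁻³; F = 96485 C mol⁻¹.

Q = I·t = 0.9430 × 1500.0 = 1414 C; n(e⁻) = 0.01466 mol.
n(Fe) = n(e⁻)/2 = 0.007330 mol, so m = 0.007330 × 55.85 = 0.4094 g.
Volume = m/ρ = 0.4094 / 7.87 = 0.05202 cm³.
Thickness = V/A = 0.05202 / 234 = 2.22 × 10⁻⁴ cm = 2.22 μm.

2.22 μm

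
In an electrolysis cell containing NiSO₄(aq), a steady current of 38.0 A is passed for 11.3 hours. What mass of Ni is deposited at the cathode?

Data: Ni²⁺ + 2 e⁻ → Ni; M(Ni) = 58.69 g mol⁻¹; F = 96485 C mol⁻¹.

Q = I·t = 38.00 A × 40680 s = 1546000 C.
n(e⁻) = Q/F = 1546000 / 96485 = 16.02 mol.
Ni²⁺ + 2 e⁻ → Ni, so n(Ni) = n(e⁻)/2 = 8.011 mol.
m = n·M = 8.011 × 58.69 = 470 g.

470 g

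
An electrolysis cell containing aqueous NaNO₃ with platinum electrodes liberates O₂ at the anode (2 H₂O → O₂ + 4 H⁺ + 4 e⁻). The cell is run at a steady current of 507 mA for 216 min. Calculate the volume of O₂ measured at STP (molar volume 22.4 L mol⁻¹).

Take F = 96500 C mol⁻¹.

Q = I·t = 0.5070 A × 12960 s = 6571 C.
n(e⁻) = Q/F = 6571 / 96500 = 0.06809 mol.
4 electrons are transferred per O₂ molecule, so n(O₂) = 0.06809 / 4 = 0.01702 mol.
V = n × V_m = 0.01702 × 22.4 = 0.381 L.

0.381 L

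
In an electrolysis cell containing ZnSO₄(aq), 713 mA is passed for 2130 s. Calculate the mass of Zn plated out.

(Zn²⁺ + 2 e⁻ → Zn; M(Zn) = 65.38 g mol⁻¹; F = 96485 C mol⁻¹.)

0.515 g

Q = I·t = 0.7130 A × 2130.0 s = 1519 C.
n(e⁻) = Q/F = 1519 / 96485 = 0.01574 mol.
Zn²⁺ + 2 e⁻ → Zn, so n(Zn) = n(e⁻)/2 = 0.007870 mol.
m = n·M = 0.007870 × 65.38 = 0.515 g.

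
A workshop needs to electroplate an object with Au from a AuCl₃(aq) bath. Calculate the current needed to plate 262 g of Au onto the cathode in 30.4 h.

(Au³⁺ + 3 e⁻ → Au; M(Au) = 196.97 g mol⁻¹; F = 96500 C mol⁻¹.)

3.52 A

n(Au) = 262 / 196.97 = 1.330 mol.
n(e⁻) = 3 × 1.330 = 3.990 mol.
Q = n(e⁻)·F = 3.990 × 96500 = 385100 C.
I = Q/t = 385100 / 109440 s = 3.52 A.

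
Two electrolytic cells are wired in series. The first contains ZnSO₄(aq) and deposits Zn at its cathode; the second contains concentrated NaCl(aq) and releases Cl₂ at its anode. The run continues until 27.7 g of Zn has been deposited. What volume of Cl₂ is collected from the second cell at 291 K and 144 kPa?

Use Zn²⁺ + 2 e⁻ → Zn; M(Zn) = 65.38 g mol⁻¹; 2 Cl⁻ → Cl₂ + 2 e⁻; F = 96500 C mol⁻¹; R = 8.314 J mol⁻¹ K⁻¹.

n(Zn) = 27.7 / 65.38 = 0.4237 mol, so n(e⁻) = 2 × 0.4237 = 0.8474 mol.
The cells are in series, so the same 0.8474 mol of electrons passes through the second cell.
2 Cl⁻ → Cl₂ + 2 e⁻ — 2 mol e⁻ per mol Cl₂, so n(Cl₂) = 0.8474/2 = 0.4237 mol.
V = nRT/P = (0.4237 × 8.314 × 291) / (144 × 10³) = 0.00712 m³ = 7.12 L.

7.12 L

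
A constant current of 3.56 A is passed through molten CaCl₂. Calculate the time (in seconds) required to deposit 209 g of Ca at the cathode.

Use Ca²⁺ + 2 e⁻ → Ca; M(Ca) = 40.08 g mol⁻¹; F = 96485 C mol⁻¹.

n(Ca) = m/M = 209 / 40.08 = 5.215 mol.
Each Ca atom requires 2 electrons, so n(e⁻) = 2 × 5.215 = 10.43 mol.
Q = n(e⁻)·F = 10.43 × 96485 = 1006000 C.
t = Q/I = 1006000 / 3.560 A = 282700 s.

2.83 × 10⁵ s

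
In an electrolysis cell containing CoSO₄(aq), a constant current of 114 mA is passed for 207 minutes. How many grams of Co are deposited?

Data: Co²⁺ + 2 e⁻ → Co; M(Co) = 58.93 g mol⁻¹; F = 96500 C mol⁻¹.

Q = I·t = 0.1140 A × 12420 s = 1416 C.
n(e⁻) = Q/F = 1416 / 96500 = 0.01467 mol.
Co²⁺ + 2 e⁻ → Co, so n(Co) = n(e⁻)/2 = 0.007336 mol.
m = n·M = 0.007336 × 58.93 = 0.432 g.

0.432 g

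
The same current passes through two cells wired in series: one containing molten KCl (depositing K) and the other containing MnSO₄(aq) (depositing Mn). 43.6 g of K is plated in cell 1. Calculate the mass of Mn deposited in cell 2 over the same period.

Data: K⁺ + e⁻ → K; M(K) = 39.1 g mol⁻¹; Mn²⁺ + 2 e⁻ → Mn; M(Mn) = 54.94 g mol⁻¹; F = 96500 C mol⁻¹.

30.6 g

n(K) = 43.6 / 39.1 = 1.115 mol.
Since K⁺ + e⁻ → K, n(e⁻) passed = 1 × 1.115 = 1.115 mol.
Cells in series carry the same charge, so the same 1.115 mol of electrons passes through cell 2.
Mn²⁺ + 2 e⁻ → Mn, so n(Mn) = 1.115 / 2 = 0.5575 mol.
m(Mn) = 0.5575 × 54.94 = 30.6 g.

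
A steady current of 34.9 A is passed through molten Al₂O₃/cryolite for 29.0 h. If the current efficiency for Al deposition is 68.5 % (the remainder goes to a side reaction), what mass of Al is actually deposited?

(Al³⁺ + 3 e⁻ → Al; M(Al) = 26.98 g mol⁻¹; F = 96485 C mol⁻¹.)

233 g

Q = I·t = 34.90 × 104400 = 3644000 C.
n(e⁻) = 3644000/96485 = 37.76 mol; theoretically n(Al) = 37.76/3 = 12.59 mol, m_theo = 339.6 g.
At 68.5 % efficiency, m_actual = 0.685 × 339.6 = 233 g.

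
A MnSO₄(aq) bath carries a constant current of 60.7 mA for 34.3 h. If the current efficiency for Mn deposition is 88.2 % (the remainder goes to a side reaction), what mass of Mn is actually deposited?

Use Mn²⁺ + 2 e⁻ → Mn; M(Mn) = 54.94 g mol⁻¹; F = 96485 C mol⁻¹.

1.88 g

Q = I·t = 0.06070 × 123480 = 7495 C.
n(e⁻) = 7495/96485 = 0.07768 mol; theoretically n(Mn) = 0.07768/2 = 0.03884 mol, m_theo = 2.134 g.
At 88.2 % efficiency, m_actual = 0.882 × 2.134 = 1.88 g.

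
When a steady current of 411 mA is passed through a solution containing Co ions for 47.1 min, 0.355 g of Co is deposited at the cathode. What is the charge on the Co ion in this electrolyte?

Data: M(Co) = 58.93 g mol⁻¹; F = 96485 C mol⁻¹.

Q = I·t = 0.4110 A × 2826.0 s = 1161 C, so n(e⁻) = 1161/96485 = 0.01204 mol.
n(Co) deposited = 0.355 / 58.93 = 0.006024 mol.
Electrons per atom = n(e⁻)/n(Co) = 0.01204 / 0.006024 = 2.00 ≈ 2, so the ion is Co²⁺.

+2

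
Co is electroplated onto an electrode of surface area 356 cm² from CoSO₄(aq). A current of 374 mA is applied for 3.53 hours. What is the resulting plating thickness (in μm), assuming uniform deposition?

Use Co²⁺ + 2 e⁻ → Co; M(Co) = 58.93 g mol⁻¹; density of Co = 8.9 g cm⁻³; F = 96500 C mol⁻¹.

Q = I·t = 0.3740 × 12708 = 4753 C; n(e⁻) = 0.04925 mol.
n(Co) = n(e⁻)/2 = 0.02463 mol, so m = 0.02463 × 58.93 = 1.451 g.
Volume = m/ρ = 1.451 / 8.9 = 0.1631 cm³.
Thickness = V/A = 0.1631 / 356 = 4.58 × 10⁻⁴ cm = 4.58 μm.

4.58 μm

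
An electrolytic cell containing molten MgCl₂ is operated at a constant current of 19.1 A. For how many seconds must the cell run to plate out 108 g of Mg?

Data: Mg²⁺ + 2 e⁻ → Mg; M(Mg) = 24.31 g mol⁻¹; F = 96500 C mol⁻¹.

n(Mg) = m/M = 108 / 24.31 = 4.443 mol.
Each Mg atom requires 2 electrons, so n(e⁻) = 2 × 4.443 = 8.885 mol.
Q = n(e⁻)·F = 8.885 × 96500 = 857400 C.
t = Q/I = 857400 / 19.10 A = 44890 s.

44900 s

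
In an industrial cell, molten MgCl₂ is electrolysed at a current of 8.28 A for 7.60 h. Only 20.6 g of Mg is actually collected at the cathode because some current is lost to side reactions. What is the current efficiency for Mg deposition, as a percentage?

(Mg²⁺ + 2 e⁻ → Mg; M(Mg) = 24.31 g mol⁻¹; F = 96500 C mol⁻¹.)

72.2 %

Q = I·t = 8.280 × 27360 = 226500 C; n(e⁻) = 226500/96500 = 2.348 mol.
Theoretical n(Mg) = n(e⁻)/2 = 1.174 mol, i.e. m_theo = 1.174 × 24.31 = 28.53 g.
Efficiency = m_actual / m_theo = 20.6 / 28.53 = 72.2 %.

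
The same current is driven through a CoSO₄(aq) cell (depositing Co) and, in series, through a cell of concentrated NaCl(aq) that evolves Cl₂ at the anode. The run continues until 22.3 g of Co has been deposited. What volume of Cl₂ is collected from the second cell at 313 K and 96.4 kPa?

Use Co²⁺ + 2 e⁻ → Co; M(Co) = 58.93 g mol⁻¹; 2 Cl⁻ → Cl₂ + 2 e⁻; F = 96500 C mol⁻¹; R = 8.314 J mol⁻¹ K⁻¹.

10.2 L

n(Co) = 22.3 / 58.93 = 0.3784 mol, so n(e⁻) = 2 × 0.3784 = 0.7568 mol.
The cells are in series, so the same 0.7568 mol of electrons passes through the second cell.
2 Cl⁻ → Cl₂ + 2 e⁻ — 2 mol e⁻ per mol Cl₂, so n(Cl₂) = 0.7568/2 = 0.3784 mol.
V = nRT/P = (0.3784 × 8.314 × 313) / (96.4 × 10³) = 0.0102 m³ = 10.2 L.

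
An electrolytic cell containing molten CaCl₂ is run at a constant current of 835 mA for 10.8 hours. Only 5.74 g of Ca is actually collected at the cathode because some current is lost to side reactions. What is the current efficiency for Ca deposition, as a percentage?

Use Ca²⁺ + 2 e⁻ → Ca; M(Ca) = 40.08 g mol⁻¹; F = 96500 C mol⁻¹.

85.1 %

Q = I·t = 0.8350 × 38880 = 32460 C; n(e⁻) = 32460/96500 = 0.3364 mol.
Theoretical n(Ca) = n(e⁻)/2 = 0.1682 mol, i.e. m_theo = 0.1682 × 40.08 = 6.742 g.
Efficiency = m_actual / m_theo = 5.74 / 6.742 = 85.1 %.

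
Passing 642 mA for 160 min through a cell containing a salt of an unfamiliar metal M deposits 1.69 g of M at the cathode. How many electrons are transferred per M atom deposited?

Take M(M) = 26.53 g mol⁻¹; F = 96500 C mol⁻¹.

1

Q = I·t = 0.6420 A × 9600.0 s = 6163 C, so n(e⁻) = 6163/96500 = 0.06387 mol.
n(M) deposited = 1.69 / 26.53 = 0.06370 mol.
Electrons per atom = n(e⁻)/n(M) = 0.06387 / 0.06370 = 1.00 ≈ 1, so the ion is M⁺.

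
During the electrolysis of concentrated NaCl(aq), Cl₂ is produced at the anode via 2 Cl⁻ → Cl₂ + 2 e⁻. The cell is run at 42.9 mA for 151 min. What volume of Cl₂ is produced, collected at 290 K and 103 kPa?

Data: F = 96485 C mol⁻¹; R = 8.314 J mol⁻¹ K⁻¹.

Q = I·t = 0.04290 A × 9060.0 s = 388.7 C.
n(e⁻) = Q/F = 388.7 / 96485 = 0.004028 mol.
2 electrons are transferred per Cl₂ molecule, so n(Cl₂) = 0.004028 / 2 = 0.002014 mol.
V = nRT/P = (0.002014 × 8.314 × 290) / (103 × 10³ Pa) = 4.71 × 10⁻⁵ m³ = 0.0471 L.

0.0471 L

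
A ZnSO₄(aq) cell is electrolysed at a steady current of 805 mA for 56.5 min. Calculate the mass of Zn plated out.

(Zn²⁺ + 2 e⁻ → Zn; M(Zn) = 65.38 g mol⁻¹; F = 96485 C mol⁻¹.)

Q = I·t = 0.8050 A × 3390.0 s = 2729 C.
n(e⁻) = Q/F = 2729 / 96485 = 0.02828 mol.
Zn²⁺ + 2 e⁻ → Zn, so n(Zn) = n(e⁻)/2 = 0.01414 mol.
m = n·M = 0.01414 × 65.38 = 0.925 g.

0.925 g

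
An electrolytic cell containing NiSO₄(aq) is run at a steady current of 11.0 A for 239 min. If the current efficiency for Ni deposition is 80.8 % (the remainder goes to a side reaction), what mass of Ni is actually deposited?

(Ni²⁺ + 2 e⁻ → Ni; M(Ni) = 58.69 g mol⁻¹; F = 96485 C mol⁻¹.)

38.8 g

Q = I·t = 11.00 × 14340 = 157700 C.
n(e⁻) = 157700/96485 = 1.635 mol; theoretically n(Ni) = 1.635/2 = 0.8174 mol, m_theo = 47.98 g.
At 80.8 % efficiency, m_actual = 0.808 × 47.98 = 38.8 g.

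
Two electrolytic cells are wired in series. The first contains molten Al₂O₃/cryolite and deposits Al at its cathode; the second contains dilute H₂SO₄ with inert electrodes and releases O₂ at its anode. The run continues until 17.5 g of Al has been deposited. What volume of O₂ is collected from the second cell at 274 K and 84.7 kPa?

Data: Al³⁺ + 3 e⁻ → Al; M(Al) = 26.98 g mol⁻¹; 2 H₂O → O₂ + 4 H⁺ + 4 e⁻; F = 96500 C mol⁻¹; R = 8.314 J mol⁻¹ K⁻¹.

n(Al) = 17.5 / 26.98 = 0.6486 mol, so n(e⁻) = 3 × 0.6486 = 1.946 mol.
The cells are in series, so the same 1.946 mol of electrons passes through the second cell.
2 H₂O → O₂ + 4 H⁺ + 4 e⁻ — 4 mol e⁻ per mol O₂, so n(O₂) = 1.946/4 = 0.4865 mol.
V = nRT/P = (0.4865 × 8.314 × 274) / (84.7 × 10³) = 0.0131 m³ = 13.1 L.

13.1 L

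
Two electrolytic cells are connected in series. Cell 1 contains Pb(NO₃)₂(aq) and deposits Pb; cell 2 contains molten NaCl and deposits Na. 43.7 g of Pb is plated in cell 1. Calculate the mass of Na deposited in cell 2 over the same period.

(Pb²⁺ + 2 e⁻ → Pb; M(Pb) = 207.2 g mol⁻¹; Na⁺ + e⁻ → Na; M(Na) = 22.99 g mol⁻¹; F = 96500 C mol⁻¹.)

9.70 g

n(Pb) = 43.7 / 207.2 = 0.2109 mol.
Since Pb²⁺ + 2 e⁻ → Pb, n(e⁻) passed = 2 × 0.2109 = 0.4218 mol.
Cells in series carry the same charge, so the same 0.4218 mol of electrons passes through cell 2.
Na⁺ + e⁻ → Na, so n(Na) = 0.4218 / 1 = 0.4218 mol.
m(Na) = 0.4218 × 22.99 = 9.70 g.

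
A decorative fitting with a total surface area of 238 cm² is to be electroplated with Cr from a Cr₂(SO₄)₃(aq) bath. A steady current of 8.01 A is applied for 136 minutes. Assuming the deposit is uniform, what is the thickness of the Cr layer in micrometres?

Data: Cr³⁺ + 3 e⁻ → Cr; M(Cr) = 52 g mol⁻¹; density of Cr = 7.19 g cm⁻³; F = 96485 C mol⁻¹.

Q = I·t = 8.010 × 8160.0 = 65360 C; n(e⁻) = 0.6774 mol.
n(Cr) = n(e⁻)/3 = 0.2258 mol, so m = 0.2258 × 52 = 11.74 g.
Volume = m/ρ = 11.74 / 7.19 = 1.633 cm³.
Thickness = V/A = 1.633 / 238 = 0.00686 cm = 68.6 μm.

68.6 μm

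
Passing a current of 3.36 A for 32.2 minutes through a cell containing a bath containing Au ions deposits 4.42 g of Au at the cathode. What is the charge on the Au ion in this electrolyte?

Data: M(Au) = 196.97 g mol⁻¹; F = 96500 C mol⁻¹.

Q = I·t = 3.360 A × 1932.0 s = 6492 C, so n(e⁻) = 6492/96500 = 0.06727 mol.
n(Au) deposited = 4.42 / 196.97 = 0.02244 mol.
Electrons per atom = n(e⁻)/n(Au) = 0.06727 / 0.02244 = 3.00 ≈ 3, so the ion is Au³⁺.

+3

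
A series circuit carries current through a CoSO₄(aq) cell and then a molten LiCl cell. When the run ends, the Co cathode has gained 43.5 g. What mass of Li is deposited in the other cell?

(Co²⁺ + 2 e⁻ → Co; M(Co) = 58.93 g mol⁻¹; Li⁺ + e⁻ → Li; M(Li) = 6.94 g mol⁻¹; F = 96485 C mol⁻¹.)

10.2 g

n(Co) = 43.5 / 58.93 = 0.7382 mol.
Since Co²⁺ + 2 e⁻ → Co, n(e⁻) passed = 2 × 0.7382 = 1.476 mol.
Cells in series carry the same charge, so the same 1.476 mol of electrons passes through cell 2.
Li⁺ + e⁻ → Li, so n(Li) = 1.476 / 1 = 1.476 mol.
m(Li) = 1.476 × 6.94 = 10.2 g.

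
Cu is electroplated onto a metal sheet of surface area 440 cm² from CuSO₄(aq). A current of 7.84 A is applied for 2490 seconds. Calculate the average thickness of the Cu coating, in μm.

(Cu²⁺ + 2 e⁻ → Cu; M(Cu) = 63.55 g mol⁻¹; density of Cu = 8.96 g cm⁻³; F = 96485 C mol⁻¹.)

Q = I·t = 7.840 × 2490.0 = 19520 C; n(e⁻) = 0.2023 mol.
n(Cu) = n(e⁻)/2 = 0.1012 mol, so m = 0.1012 × 63.55 = 6.429 g.
Volume = m/ρ = 6.429 / 8.96 = 0.7175 cm³.
Thickness = V/A = 0.7175 / 440 = 0.00163 cm = 16.3 μm.

16.3 μm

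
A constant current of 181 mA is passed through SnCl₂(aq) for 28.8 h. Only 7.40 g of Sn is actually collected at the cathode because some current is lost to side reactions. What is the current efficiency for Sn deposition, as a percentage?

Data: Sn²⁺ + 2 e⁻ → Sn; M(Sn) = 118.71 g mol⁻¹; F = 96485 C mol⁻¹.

Q = I·t = 0.1810 × 103680 = 18770 C; n(e⁻) = 18770/96485 = 0.1945 mol.
Theoretical n(Sn) = n(e⁻)/2 = 0.09725 mol, i.e. m_theo = 0.09725 × 118.71 = 11.54 g.
Efficiency = m_actual / m_theo = 7.40 / 11.54 = 64.1 %.

64.1 %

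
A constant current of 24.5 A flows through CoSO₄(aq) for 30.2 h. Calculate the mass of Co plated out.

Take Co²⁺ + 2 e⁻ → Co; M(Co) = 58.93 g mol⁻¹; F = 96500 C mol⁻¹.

813 g

Q = I·t = 24.50 A × 108720 s = 2664000 C.
n(e⁻) = Q/F = 2664000 / 96500 = 27.60 mol.
Co²⁺ + 2 e⁻ → Co, so n(Co) = n(e⁻)/2 = 13.80 mol.
m = n·M = 13.80 × 58.93 = 813 g.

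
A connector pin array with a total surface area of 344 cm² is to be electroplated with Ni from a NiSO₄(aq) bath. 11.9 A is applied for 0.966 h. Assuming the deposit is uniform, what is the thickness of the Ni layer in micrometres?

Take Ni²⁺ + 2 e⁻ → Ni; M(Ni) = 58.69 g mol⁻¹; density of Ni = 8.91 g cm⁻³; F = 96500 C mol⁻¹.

Q = I·t = 11.90 × 3477.6 = 41380 C; n(e⁻) = 0.4288 mol.
n(Ni) = n(e⁻)/2 = 0.2144 mol, so m = 0.2144 × 58.69 = 12.58 g.
Volume = m/ρ = 12.58 / 8.91 = 1.412 cm³.
Thickness = V/A = 1.412 / 344 = 0.00411 cm = 41.1 μm.

41.1 μm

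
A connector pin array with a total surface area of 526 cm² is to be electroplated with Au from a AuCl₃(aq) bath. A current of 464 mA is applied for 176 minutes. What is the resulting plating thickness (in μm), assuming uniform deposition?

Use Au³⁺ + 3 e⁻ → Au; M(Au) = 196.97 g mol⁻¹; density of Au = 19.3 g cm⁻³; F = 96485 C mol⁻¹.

3.28 μm

Q = I·t = 0.4640 × 10560 = 4900 C; n(e⁻) = 0.05078 mol.
n(Au) = n(e⁻)/3 = 0.01693 mol, so m = 0.01693 × 196.97 = 3.334 g.
Volume = m/ρ = 3.334 / 19.3 = 0.1728 cm³.
Thickness = V/A = 0.1728 / 526 = 3.28 × 10⁻⁴ cm = 3.28 μm.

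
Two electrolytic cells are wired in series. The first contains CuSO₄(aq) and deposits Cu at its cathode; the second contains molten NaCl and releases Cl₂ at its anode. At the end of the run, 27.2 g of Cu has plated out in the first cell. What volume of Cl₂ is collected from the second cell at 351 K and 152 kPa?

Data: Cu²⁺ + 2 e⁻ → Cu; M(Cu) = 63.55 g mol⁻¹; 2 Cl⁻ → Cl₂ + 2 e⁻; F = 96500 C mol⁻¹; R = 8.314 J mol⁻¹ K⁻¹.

8.22 L

n(Cu) = 27.2 / 63.55 = 0.4280 mol, so n(e⁻) = 2 × 0.4280 = 0.8560 mol.
The cells are in series, so the same 0.8560 mol of electrons passes through the second cell.
2 Cl⁻ → Cl₂ + 2 e⁻ — 2 mol e⁻ per mol Cl₂, so n(Cl₂) = 0.8560/2 = 0.4280 mol.
V = nRT/P = (0.4280 × 8.314 × 351) / (152 × 10³) = 0.00822 m³ = 8.22 L.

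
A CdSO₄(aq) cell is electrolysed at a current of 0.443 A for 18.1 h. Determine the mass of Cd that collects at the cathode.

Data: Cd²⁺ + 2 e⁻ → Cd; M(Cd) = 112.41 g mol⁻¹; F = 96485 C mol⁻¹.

16.8 g

Q = I·t = 0.4430 A × 65160 s = 28870 C.
n(e⁻) = Q/F = 28870 / 96485 = 0.2992 mol.
Cd²⁺ + 2 e⁻ → Cd, so n(Cd) = n(e⁻)/2 = 0.1496 mol.
m = n·M = 0.1496 × 112.41 = 16.8 g.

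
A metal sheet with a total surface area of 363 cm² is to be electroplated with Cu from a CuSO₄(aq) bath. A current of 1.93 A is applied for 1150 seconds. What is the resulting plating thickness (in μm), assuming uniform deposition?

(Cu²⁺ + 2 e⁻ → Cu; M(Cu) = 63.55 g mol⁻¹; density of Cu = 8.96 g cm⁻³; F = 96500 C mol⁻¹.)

Q = I·t = 1.930 × 1150.0 = 2220 C; n(e⁻) = 0.02300 mol.
n(Cu) = n(e⁻)/2 = 0.01150 mol, so m = 0.01150 × 63.55 = 0.7308 g.
Volume = m/ρ = 0.7308 / 8.96 = 0.08157 cm³.
Thickness = V/A = 0.08157 / 363 = 2.25 × 10⁻⁴ cm = 2.25 μm.

2.25 μm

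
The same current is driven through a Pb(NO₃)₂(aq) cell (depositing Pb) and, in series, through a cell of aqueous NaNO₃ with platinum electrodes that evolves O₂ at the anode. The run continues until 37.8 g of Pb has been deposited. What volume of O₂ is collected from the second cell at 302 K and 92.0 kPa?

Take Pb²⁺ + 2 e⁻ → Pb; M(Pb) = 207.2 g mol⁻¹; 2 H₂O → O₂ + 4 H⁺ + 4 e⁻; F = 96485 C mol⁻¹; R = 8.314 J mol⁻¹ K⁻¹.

n(Pb) = 37.8 / 207.2 = 0.1824 mol, so n(e⁻) = 2 × 0.1824 = 0.3649 mol.
The cells are in series, so the same 0.3649 mol of electrons passes through the second cell.
2 H₂O → O₂ + 4 H⁺ + 4 e⁻ — 4 mol e⁻ per mol O₂, so n(O₂) = 0.3649/4 = 0.09122 mol.
V = nRT/P = (0.09122 × 8.314 × 302) / (92.0 × 10³) = 0.00249 m³ = 2.49 L.

2.49 L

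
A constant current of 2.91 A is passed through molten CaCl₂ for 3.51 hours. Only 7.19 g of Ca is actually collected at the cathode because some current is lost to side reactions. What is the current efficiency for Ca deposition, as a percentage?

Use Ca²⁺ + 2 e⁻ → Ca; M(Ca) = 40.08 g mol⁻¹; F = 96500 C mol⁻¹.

94.2 %

Q = I·t = 2.910 × 12636 = 36770 C; n(e⁻) = 36770/96500 = 0.3810 mol.
Theoretical n(Ca) = n(e⁻)/2 = 0.1905 mol, i.e. m_theo = 0.1905 × 40.08 = 7.636 g.
Efficiency = m_actual / m_theo = 7.19 / 7.636 = 94.2 %.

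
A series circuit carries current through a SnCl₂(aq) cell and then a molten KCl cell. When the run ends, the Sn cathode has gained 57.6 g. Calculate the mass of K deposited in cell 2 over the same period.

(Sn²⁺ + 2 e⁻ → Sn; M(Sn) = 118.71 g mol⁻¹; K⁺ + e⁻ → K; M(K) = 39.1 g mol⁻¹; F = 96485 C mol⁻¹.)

n(Sn) = 57.6 / 118.71 = 0.4852 mol.
Since Sn²⁺ + 2 e⁻ → Sn, n(e⁻) passed = 2 × 0.4852 = 0.9704 mol.
Cells in series carry the same charge, so the same 0.9704 mol of electrons passes through cell 2.
K⁺ + e⁻ → K, so n(K) = 0.9704 / 1 = 0.9704 mol.
m(K) = 0.9704 × 39.1 = 37.9 g.

37.9 g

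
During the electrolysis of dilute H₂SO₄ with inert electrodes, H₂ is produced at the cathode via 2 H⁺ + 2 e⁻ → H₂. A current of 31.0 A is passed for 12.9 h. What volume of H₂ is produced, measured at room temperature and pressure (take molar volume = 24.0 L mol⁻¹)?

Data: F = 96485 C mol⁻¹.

Q = I·t = 31.00 A × 46440 s = 1440000 C.
n(e⁻) = Q/F = 1440000 / 96485 = 14.92 mol.
2 electrons are transferred per H₂ molecule, so n(H₂) = 14.92 / 2 = 7.460 mol.
V = n × V_m = 7.460 × 24.0 = 179 L.

179 L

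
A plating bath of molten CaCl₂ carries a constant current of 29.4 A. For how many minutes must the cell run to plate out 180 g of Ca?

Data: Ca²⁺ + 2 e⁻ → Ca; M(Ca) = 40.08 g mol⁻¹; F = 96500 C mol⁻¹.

n(Ca) = m/M = 180 / 40.08 = 4.491 mol.
Each Ca atom requires 2 electrons, so n(e⁻) = 2 × 4.491 = 8.982 mol.
Q = n(e⁻)·F = 8.982 × 96500 = 866800 C.
t = Q/I = 866800 / 29.40 A = 29480 s = 491 min.

491 min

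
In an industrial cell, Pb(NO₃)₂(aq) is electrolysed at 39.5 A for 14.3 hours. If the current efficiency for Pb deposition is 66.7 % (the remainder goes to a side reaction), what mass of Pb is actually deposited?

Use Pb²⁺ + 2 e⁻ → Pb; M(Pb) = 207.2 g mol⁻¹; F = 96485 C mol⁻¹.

1460 g

Q = I·t = 39.50 × 51480 = 2033000 C.
n(e⁻) = 2033000/96485 = 21.08 mol; theoretically n(Pb) = 21.08/2 = 10.54 mol, m_theo = 2183 g.
At 66.7 % efficiency, m_actual = 0.667 × 2183 = 1460 g.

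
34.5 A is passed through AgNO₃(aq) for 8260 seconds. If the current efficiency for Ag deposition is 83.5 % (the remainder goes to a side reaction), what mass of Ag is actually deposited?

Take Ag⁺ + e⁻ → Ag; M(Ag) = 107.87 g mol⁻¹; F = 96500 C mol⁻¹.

266 g

Q = I·t = 34.50 × 8260.0 = 285000 C.
n(e⁻) = 285000/96500 = 2.953 mol; theoretically n(Ag) = 2.953/1 = 2.953 mol, m_theo = 318.5 g.
At 83.5 % efficiency, m_actual = 0.835 × 318.5 = 266 g.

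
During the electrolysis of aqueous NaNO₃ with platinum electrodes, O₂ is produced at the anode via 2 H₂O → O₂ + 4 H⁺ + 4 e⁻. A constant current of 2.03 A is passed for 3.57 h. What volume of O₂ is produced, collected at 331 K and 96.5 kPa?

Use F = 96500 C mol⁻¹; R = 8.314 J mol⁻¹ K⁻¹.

1.93 L

Q = I·t = 2.030 A × 12852 s = 26090 C.
n(e⁻) = Q/F = 26090 / 96500 = 0.2704 mol.
4 electrons are transferred per O₂ molecule, so n(O₂) = 0.2704 / 4 = 0.06759 mol.
V = nRT/P = (0.06759 × 8.314 × 331) / (96.5 × 10³ Pa) = 0.00193 m³ = 1.93 L.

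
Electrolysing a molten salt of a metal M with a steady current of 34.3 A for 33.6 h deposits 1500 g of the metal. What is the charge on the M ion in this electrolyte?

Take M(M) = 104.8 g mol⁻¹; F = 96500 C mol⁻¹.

+3

Q = I·t = 34.30 A × 120960 s = 4149000 C, so n(e⁻) = 4149000/96500 = 42.99 mol.
n(M) deposited = 1500 / 104.8 = 14.31 mol.
Electrons per atom = n(e⁻)/n(M) = 42.99 / 14.31 = 3.00 ≈ 3, so the ion is M³⁺.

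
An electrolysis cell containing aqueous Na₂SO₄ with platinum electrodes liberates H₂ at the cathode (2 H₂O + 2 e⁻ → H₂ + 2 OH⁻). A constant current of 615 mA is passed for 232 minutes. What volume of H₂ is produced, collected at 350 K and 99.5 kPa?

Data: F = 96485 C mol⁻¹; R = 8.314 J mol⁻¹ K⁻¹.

Q = I·t = 0.6150 A × 13920 s = 8561 C.
n(e⁻) = Q/F = 8561 / 96485 = 0.08873 mol.
2 electrons are transferred per H₂ molecule, so n(H₂) = 0.08873 / 2 = 0.04436 mol.
V = nRT/P = (0.04436 × 8.314 × 350) / (99.5 × 10³ Pa) = 0.00130 m³ = 1.30 L.

1.30 L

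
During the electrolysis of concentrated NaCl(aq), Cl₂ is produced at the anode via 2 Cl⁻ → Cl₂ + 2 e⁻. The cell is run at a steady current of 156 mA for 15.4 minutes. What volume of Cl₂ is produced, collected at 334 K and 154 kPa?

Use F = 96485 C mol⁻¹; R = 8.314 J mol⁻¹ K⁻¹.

Q = I·t = 0.1560 A × 924.00 s = 144.1 C.
n(e⁻) = Q/F = 144.1 / 96485 = 0.001494 mol.
2 electrons are transferred per Cl₂ molecule, so n(Cl₂) = 0.001494 / 2 = 0.0007470 mol.
V = nRT/P = (0.0007470 × 8.314 × 334) / (154 × 10³ Pa) = 1.35 × 10⁻⁵ m³ = 0.0135 L.

0.0135 L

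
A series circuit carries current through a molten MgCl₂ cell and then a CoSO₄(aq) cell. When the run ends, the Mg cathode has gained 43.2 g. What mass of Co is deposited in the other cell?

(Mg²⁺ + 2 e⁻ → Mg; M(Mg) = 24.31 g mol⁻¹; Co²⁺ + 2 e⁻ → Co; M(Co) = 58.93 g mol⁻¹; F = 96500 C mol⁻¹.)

n(Mg) = 43.2 / 24.31 = 1.777 mol.
Since Mg²⁺ + 2 e⁻ → Mg, n(e⁻) passed = 2 × 1.777 = 3.554 mol.
Cells in series carry the same charge, so the same 3.554 mol of electrons passes through cell 2.
Co²⁺ + 2 e⁻ → Co, so n(Co) = 3.554 / 2 = 1.777 mol.
m(Co) = 1.777 × 58.93 = 105 g.

105 g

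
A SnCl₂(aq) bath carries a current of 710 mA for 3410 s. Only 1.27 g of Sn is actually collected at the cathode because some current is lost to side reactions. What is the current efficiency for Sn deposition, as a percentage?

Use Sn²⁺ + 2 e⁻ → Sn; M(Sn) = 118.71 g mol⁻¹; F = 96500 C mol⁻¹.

85.3 %

Q = I·t = 0.7100 × 3410.0 = 2421 C; n(e⁻) = 2421/96500 = 0.02509 mol.
Theoretical n(Sn) = n(e⁻)/2 = 0.01254 mol, i.e. m_theo = 0.01254 × 118.71 = 1.489 g.
Efficiency = m_actual / m_theo = 1.27 / 1.489 = 85.3 %.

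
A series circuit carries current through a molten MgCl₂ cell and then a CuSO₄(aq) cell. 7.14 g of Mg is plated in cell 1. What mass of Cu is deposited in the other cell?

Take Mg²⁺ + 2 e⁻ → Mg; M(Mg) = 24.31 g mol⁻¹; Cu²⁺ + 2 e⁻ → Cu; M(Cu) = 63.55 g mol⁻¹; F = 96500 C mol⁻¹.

18.7 g

n(Mg) = 7.14 / 24.31 = 0.2937 mol.
Since Mg²⁺ + 2 e⁻ → Mg, n(e⁻) passed = 2 × 0.2937 = 0.5874 mol.
Cells in series carry the same charge, so the same 0.5874 mol of electrons passes through cell 2.
Cu²⁺ + 2 e⁻ → Cu, so n(Cu) = 0.5874 / 2 = 0.2937 mol.
m(Cu) = 0.2937 × 63.55 = 18.7 g.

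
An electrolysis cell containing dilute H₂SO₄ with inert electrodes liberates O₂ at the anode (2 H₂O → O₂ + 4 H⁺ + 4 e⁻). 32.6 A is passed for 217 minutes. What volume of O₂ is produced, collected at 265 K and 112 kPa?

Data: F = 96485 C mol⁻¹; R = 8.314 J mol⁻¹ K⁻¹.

Q = I·t = 32.60 A × 13020 s = 424500 C.
n(e⁻) = Q/F = 424500 / 96485 = 4.399 mol.
4 electrons are transferred per O₂ molecule, so n(O₂) = 4.399 / 4 = 1.100 mol.
V = nRT/P = (1.100 × 8.314 × 265) / (112 × 10³ Pa) = 0.0216 m³ = 21.6 L.

21.6 L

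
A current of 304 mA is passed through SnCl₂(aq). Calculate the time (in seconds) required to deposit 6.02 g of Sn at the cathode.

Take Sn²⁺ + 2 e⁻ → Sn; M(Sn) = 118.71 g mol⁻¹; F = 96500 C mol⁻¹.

32200 s

n(Sn) = m/M = 6.02 / 118.71 = 0.05071 mol.
Each Sn atom requires 2 electrons, so n(e⁻) = 2 × 0.05071 = 0.1014 mol.
Q = n(e⁻)·F = 0.1014 × 96500 = 9787 C.
t = Q/I = 9787 / 0.3040 A = 32200 s.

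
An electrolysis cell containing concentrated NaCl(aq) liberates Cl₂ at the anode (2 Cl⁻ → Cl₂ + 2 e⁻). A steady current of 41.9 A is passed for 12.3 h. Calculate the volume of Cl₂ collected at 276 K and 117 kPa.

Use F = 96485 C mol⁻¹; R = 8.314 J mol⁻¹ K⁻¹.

Q = I·t = 41.90 A × 44280 s = 1855000 C.
n(e⁻) = Q/F = 1855000 / 96485 = 19.23 mol.
2 electrons are transferred per Cl₂ molecule, so n(Cl₂) = 19.23 / 2 = 9.615 mol.
V = nRT/P = (9.615 × 8.314 × 276) / (117 × 10³ Pa) = 0.189 m³ = 189 L.

189 L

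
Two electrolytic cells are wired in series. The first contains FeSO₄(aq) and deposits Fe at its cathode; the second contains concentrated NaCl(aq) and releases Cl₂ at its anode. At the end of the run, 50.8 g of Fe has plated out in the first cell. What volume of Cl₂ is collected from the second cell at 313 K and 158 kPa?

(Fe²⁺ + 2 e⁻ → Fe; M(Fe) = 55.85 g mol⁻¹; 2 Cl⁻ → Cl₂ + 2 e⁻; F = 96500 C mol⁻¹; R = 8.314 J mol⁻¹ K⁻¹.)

15.0 L

n(Fe) = 50.8 / 55.85 = 0.9096 mol, so n(e⁻) = 2 × 0.9096 = 1.819 mol.
The cells are in series, so the same 1.819 mol of electrons passes through the second cell.
2 Cl⁻ → Cl₂ + 2 e⁻ — 2 mol e⁻ per mol Cl₂, so n(Cl₂) = 1.819/2 = 0.9096 mol.
V = nRT/P = (0.9096 × 8.314 × 313) / (158 × 10³) = 0.0150 m³ = 15.0 L.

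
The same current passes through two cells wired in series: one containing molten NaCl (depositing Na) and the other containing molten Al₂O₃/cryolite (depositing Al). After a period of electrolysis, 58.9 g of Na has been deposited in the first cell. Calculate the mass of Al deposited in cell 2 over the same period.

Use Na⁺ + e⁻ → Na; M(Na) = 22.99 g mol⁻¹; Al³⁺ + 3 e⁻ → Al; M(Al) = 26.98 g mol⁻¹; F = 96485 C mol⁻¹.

23.0 g

n(Na) = 58.9 / 22.99 = 2.562 mol.
Since Na⁺ + e⁻ → Na, n(e⁻) passed = 1 × 2.562 = 2.562 mol.
Cells in series carry the same charge, so the same 2.562 mol of electrons passes through cell 2.
Al³⁺ + 3 e⁻ → Al, so n(Al) = 2.562 / 3 = 0.8540 mol.
m(Al) = 0.8540 × 26.98 = 23.0 g.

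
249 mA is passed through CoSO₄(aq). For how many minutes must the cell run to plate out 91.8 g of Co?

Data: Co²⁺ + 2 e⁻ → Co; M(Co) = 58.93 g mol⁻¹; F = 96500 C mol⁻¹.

20100 min

n(Co) = m/M = 91.8 / 58.93 = 1.558 mol.
Each Co atom requires 2 electrons, so n(e⁻) = 2 × 1.558 = 3.116 mol.
Q = n(e⁻)·F = 3.116 × 96500 = 300700 C.
t = Q/I = 300700 / 0.2490 A = 1207000 s = 20100 min.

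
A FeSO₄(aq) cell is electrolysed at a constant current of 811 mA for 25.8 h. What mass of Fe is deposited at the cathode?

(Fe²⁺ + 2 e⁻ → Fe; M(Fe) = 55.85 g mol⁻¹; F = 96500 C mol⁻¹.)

21.8 g

Q = I·t = 0.8110 A × 92880 s = 75330 C.
n(e⁻) = Q/F = 75330 / 96500 = 0.7806 mol.
Fe²⁺ + 2 e⁻ → Fe, so n(Fe) = n(e⁻)/2 = 0.3903 mol.
m = n·M = 0.3903 × 55.85 = 21.8 g.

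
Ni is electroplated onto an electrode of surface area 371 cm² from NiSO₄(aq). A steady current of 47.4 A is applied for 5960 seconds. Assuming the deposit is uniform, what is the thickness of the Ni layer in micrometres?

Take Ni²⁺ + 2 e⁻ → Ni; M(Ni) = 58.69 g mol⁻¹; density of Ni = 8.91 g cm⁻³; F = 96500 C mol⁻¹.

Q = I·t = 47.40 × 5960.0 = 282500 C; n(e⁻) = 2.928 mol.
n(Ni) = n(e⁻)/2 = 1.464 mol, so m = 1.464 × 58.69 = 85.91 g.
Volume = m/ρ = 85.91 / 8.91 = 9.642 cm³.
Thickness = V/A = 9.642 / 371 = 0.0260 cm = 260 μm.

260 μm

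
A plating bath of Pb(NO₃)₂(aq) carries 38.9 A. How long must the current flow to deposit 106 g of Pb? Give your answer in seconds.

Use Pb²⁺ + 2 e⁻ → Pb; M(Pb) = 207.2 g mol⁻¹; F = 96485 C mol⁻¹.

n(Pb) = m/M = 106 / 207.2 = 0.5116 mol.
Each Pb atom requires 2 electrons, so n(e⁻) = 2 × 0.5116 = 1.023 mol.
Q = n(e⁻)·F = 1.023 × 96485 = 98720 C.
t = Q/I = 98720 / 38.90 A = 2538 s.

2540 s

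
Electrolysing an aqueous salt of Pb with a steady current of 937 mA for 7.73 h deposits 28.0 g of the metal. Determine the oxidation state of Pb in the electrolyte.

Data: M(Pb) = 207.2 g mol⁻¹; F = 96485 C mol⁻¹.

+2

Q = I·t = 0.9370 A × 27828 s = 26070 C, so n(e⁻) = 26070/96485 = 0.2702 mol.
n(Pb) deposited = 28.0 / 207.2 = 0.1351 mol.
Electrons per atom = n(e⁻)/n(Pb) = 0.2702 / 0.1351 = 2.00 ≈ 2, so the ion is Pb²⁺.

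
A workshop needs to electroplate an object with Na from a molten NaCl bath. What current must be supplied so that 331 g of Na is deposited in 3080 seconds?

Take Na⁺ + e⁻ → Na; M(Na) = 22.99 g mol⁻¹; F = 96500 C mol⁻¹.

451 A

n(Na) = 331 / 22.99 = 14.40 mol.
n(e⁻) = 1 × 14.40 = 14.40 mol.
Q = n(e⁻)·F = 14.40 × 96500 = 1389000 C.
I = Q/t = 1389000 / 3080.0 s = 451 A.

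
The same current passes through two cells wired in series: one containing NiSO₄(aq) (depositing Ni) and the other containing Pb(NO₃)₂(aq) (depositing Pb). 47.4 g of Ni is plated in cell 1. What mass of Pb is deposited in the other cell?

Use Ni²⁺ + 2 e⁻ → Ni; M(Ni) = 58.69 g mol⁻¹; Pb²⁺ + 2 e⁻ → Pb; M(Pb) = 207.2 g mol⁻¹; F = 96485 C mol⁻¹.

167 g

n(Ni) = 47.4 / 58.69 = 0.8076 mol.
Since Ni²⁺ + 2 e⁻ → Ni, n(e⁻) passed = 2 × 0.8076 = 1.615 mol.
Cells in series carry the same charge, so the same 1.615 mol of electrons passes through cell 2.
Pb²⁺ + 2 e⁻ → Pb, so n(Pb) = 1.615 / 2 = 0.8076 mol.
m(Pb) = 0.8076 × 207.2 = 167 g.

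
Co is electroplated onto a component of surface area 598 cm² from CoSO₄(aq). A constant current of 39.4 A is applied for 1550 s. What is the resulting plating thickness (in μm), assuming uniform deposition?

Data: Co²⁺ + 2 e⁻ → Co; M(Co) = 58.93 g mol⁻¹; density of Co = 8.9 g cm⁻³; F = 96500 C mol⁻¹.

35.0 μm

Q = I·t = 39.40 × 1550.0 = 61070 C; n(e⁻) = 0.6328 mol.
n(Co) = n(e⁻)/2 = 0.3164 mol, so m = 0.3164 × 58.93 = 18.65 g.
Volume = m/ρ = 18.65 / 8.9 = 2.095 cm³.
Thickness = V/A = 2.095 / 598 = 0.00350 cm = 35.0 μm.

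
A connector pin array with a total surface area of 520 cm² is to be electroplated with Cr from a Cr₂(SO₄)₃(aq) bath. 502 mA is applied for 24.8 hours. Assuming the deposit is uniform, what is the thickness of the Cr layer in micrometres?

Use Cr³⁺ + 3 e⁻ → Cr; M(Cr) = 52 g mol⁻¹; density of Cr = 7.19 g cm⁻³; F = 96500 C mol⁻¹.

21.5 μm

Q = I·t = 0.5020 × 89280 = 44820 C; n(e⁻) = 0.4644 mol.
n(Cr) = n(e⁻)/3 = 0.1548 mol, so m = 0.1548 × 52 = 8.050 g.
Volume = m/ρ = 8.050 / 7.19 = 1.120 cm³.
Thickness = V/A = 1.120 / 520 = 0.00215 cm = 21.5 μm.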